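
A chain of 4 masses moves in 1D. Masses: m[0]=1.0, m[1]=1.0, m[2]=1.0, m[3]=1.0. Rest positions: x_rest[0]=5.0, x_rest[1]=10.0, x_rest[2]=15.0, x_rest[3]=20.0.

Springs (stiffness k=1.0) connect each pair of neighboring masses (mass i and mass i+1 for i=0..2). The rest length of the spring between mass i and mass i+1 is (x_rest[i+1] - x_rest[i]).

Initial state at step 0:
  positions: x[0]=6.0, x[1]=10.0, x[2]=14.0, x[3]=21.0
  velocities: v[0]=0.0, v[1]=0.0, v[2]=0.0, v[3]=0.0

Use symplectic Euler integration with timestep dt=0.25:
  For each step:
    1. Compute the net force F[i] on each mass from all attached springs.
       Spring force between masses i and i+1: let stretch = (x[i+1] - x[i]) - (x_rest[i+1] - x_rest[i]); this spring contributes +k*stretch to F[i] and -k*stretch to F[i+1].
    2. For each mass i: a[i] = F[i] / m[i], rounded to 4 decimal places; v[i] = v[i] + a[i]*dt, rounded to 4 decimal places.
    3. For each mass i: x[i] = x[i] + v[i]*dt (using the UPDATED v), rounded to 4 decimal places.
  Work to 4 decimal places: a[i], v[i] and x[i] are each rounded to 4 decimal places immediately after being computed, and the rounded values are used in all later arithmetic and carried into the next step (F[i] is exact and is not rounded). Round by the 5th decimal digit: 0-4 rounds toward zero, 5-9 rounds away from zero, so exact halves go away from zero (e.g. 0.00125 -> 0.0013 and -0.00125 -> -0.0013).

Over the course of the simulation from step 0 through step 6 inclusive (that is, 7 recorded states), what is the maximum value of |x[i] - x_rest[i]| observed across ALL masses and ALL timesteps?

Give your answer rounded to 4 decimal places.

Answer: 1.1759

Derivation:
Step 0: x=[6.0000 10.0000 14.0000 21.0000] v=[0.0000 0.0000 0.0000 0.0000]
Step 1: x=[5.9375 10.0000 14.1875 20.8750] v=[-0.2500 0.0000 0.7500 -0.5000]
Step 2: x=[5.8164 10.0078 14.5313 20.6445] v=[-0.4844 0.0313 1.3750 -0.9219]
Step 3: x=[5.6448 10.0364 14.9744 20.3445] v=[-0.6866 0.1143 1.7724 -1.2002]
Step 4: x=[5.4351 10.0991 15.4445 20.0213] v=[-0.8387 0.2509 1.8804 -1.2927]
Step 5: x=[5.2044 10.2044 15.8666 19.7246] v=[-0.9227 0.4213 1.6883 -1.1869]
Step 6: x=[4.9737 10.3511 16.1759 19.4993] v=[-0.9227 0.5869 1.2373 -0.9014]
Max displacement = 1.1759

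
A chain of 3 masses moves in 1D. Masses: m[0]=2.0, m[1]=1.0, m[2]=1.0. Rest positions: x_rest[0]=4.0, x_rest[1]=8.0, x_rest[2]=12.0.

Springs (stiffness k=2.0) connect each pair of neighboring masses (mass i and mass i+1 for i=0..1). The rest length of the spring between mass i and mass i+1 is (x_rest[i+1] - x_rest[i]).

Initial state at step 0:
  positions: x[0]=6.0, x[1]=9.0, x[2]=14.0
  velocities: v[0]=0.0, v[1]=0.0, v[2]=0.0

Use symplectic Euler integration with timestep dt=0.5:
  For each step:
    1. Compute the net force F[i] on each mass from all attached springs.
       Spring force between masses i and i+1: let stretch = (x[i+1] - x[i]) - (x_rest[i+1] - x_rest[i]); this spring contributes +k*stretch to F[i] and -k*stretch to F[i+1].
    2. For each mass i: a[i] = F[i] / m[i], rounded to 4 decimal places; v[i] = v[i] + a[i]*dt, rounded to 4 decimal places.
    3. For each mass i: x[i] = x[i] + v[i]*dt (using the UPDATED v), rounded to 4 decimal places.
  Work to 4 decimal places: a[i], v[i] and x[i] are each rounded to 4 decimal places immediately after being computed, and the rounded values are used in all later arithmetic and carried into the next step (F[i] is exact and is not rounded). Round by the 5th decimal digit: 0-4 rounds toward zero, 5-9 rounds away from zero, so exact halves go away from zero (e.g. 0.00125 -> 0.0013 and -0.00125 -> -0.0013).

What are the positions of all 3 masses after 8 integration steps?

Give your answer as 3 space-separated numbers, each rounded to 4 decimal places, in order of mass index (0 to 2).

Answer: 5.7421 9.9703 13.5463

Derivation:
Step 0: x=[6.0000 9.0000 14.0000] v=[0.0000 0.0000 0.0000]
Step 1: x=[5.7500 10.0000 13.5000] v=[-0.5000 2.0000 -1.0000]
Step 2: x=[5.5625 10.6250 13.2500] v=[-0.3750 1.2500 -0.5000]
Step 3: x=[5.6407 10.0313 13.6875] v=[0.1563 -1.1875 0.8750]
Step 4: x=[5.8165 9.0704 14.2969] v=[0.3516 -1.9219 1.2188]
Step 5: x=[5.8058 9.0958 14.2931] v=[-0.0215 0.0507 -0.0077]
Step 6: x=[5.6176 10.0748 13.6906] v=[-0.3765 1.9580 -1.2050]
Step 7: x=[5.5437 10.6331 13.2802] v=[-0.1479 1.1166 -0.8208]
Step 8: x=[5.7421 9.9703 13.5463] v=[0.3968 -1.3257 0.5321]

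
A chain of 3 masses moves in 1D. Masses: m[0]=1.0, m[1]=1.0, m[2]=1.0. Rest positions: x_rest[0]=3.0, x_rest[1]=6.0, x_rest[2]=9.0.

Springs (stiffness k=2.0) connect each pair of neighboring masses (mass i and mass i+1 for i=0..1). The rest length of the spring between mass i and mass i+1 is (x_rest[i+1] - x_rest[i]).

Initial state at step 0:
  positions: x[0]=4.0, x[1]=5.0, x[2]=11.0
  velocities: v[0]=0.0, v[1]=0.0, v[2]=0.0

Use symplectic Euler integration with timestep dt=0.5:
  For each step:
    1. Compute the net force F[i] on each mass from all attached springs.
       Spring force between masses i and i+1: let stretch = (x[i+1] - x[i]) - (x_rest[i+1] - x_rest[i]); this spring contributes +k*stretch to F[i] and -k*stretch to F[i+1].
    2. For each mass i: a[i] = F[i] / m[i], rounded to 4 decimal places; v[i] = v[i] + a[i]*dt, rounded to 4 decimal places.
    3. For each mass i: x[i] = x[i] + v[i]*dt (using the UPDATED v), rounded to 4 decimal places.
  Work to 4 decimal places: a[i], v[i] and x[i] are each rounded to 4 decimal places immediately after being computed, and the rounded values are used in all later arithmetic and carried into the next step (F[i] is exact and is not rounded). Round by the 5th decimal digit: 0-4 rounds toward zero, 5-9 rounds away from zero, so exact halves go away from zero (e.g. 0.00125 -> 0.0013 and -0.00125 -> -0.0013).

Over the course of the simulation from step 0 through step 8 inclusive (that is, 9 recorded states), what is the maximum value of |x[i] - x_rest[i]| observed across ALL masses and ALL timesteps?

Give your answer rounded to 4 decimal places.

Answer: 2.7500

Derivation:
Step 0: x=[4.0000 5.0000 11.0000] v=[0.0000 0.0000 0.0000]
Step 1: x=[3.0000 7.5000 9.5000] v=[-2.0000 5.0000 -3.0000]
Step 2: x=[2.7500 8.7500 8.5000] v=[-0.5000 2.5000 -2.0000]
Step 3: x=[4.0000 6.8750 9.1250] v=[2.5000 -3.7500 1.2500]
Step 4: x=[5.1875 4.6875 10.1250] v=[2.3750 -4.3750 2.0000]
Step 5: x=[4.6250 5.4688 9.9063] v=[-1.1250 1.5625 -0.4375]
Step 6: x=[2.9844 8.0469 8.9688] v=[-3.2812 5.1562 -1.8750]
Step 7: x=[2.3751 8.5547 9.0704] v=[-1.2187 1.0156 0.2031]
Step 8: x=[3.3556 6.2306 10.4141] v=[1.9609 -4.6483 2.6874]
Max displacement = 2.7500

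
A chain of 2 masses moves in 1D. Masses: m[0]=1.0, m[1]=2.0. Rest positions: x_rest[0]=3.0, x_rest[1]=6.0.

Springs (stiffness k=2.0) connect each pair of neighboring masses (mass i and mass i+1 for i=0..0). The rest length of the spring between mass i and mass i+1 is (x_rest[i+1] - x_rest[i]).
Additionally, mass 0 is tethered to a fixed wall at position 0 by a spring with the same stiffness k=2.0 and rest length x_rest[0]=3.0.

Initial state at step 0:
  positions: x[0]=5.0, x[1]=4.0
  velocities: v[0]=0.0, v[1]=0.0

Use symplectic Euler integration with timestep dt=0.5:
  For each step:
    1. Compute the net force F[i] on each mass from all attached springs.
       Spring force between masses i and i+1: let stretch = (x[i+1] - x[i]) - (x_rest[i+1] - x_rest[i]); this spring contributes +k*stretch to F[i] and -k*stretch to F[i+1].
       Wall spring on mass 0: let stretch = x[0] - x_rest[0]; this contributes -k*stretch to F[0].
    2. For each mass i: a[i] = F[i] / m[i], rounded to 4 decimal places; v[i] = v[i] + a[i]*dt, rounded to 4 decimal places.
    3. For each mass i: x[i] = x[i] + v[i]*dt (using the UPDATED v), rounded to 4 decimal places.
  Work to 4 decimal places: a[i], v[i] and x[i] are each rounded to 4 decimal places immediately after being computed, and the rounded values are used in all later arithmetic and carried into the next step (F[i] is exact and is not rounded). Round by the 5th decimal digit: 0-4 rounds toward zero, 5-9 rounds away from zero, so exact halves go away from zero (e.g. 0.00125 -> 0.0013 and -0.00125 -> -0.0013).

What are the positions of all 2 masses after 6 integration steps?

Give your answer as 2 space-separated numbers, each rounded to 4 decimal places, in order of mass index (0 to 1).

Step 0: x=[5.0000 4.0000] v=[0.0000 0.0000]
Step 1: x=[2.0000 5.0000] v=[-6.0000 2.0000]
Step 2: x=[-0.5000 6.0000] v=[-5.0000 2.0000]
Step 3: x=[0.5000 6.1250] v=[2.0000 0.2500]
Step 4: x=[4.0625 5.5938] v=[7.1250 -1.0625]
Step 5: x=[6.3594 5.4297] v=[4.5938 -0.3282]
Step 6: x=[5.0118 6.2481] v=[-2.6953 1.6367]

Answer: 5.0118 6.2481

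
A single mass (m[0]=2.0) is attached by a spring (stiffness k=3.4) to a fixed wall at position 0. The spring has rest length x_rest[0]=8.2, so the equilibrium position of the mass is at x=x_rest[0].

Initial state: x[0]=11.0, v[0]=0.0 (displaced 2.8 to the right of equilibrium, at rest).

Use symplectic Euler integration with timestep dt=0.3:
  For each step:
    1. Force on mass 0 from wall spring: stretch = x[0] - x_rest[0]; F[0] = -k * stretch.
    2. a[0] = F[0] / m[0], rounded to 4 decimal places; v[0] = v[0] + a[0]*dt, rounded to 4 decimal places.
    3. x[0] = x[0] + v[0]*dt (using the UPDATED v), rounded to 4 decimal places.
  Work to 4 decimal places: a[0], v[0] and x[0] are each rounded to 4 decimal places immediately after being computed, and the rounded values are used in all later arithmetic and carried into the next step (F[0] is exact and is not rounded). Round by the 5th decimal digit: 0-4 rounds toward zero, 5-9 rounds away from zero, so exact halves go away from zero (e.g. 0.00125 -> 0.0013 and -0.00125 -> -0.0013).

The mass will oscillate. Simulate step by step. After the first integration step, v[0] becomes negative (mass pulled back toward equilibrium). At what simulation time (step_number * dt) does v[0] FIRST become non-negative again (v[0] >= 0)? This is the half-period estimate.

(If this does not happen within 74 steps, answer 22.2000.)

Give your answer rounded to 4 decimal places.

Answer: 2.4000

Derivation:
Step 0: x=[11.0000] v=[0.0000]
Step 1: x=[10.5716] v=[-1.4280]
Step 2: x=[9.7804] v=[-2.6375]
Step 3: x=[8.7474] v=[-3.4435]
Step 4: x=[7.6306] v=[-3.7227]
Step 5: x=[6.6009] v=[-3.4323]
Step 6: x=[5.8159] v=[-2.6168]
Step 7: x=[5.3956] v=[-1.4009]
Step 8: x=[5.4044] v=[0.0294]
First v>=0 after going negative at step 8, time=2.4000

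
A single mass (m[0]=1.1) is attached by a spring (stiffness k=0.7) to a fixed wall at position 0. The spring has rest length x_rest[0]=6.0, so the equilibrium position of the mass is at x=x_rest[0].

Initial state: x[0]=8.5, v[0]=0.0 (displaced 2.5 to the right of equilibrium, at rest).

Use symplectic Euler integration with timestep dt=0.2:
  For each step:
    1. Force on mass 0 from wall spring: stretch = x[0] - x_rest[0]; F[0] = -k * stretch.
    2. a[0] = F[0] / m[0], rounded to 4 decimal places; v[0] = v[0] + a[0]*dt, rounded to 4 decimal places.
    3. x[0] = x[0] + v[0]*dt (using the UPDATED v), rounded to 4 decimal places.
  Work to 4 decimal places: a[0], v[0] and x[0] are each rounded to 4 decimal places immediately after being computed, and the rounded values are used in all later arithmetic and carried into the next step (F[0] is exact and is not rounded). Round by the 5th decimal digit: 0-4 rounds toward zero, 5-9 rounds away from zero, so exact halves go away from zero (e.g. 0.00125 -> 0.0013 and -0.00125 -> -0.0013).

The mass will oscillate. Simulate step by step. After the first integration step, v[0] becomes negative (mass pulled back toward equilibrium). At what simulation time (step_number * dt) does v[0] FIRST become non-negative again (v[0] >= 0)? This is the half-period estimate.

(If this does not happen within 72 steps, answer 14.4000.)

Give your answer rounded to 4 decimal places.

Step 0: x=[8.5000] v=[0.0000]
Step 1: x=[8.4364] v=[-0.3182]
Step 2: x=[8.3107] v=[-0.6283]
Step 3: x=[8.1262] v=[-0.9224]
Step 4: x=[7.8876] v=[-1.1930]
Step 5: x=[7.6010] v=[-1.4332]
Step 6: x=[7.2736] v=[-1.6370]
Step 7: x=[6.9138] v=[-1.7991]
Step 8: x=[6.5307] v=[-1.9154]
Step 9: x=[6.1341] v=[-1.9829]
Step 10: x=[5.7341] v=[-2.0000]
Step 11: x=[5.3409] v=[-1.9662]
Step 12: x=[4.9644] v=[-1.8823]
Step 13: x=[4.6143] v=[-1.7505]
Step 14: x=[4.2995] v=[-1.5741]
Step 15: x=[4.0280] v=[-1.3577]
Step 16: x=[3.8067] v=[-1.1067]
Step 17: x=[3.6412] v=[-0.8276]
Step 18: x=[3.5357] v=[-0.5274]
Step 19: x=[3.4929] v=[-0.2138]
Step 20: x=[3.5140] v=[0.1053]
First v>=0 after going negative at step 20, time=4.0000

Answer: 4.0000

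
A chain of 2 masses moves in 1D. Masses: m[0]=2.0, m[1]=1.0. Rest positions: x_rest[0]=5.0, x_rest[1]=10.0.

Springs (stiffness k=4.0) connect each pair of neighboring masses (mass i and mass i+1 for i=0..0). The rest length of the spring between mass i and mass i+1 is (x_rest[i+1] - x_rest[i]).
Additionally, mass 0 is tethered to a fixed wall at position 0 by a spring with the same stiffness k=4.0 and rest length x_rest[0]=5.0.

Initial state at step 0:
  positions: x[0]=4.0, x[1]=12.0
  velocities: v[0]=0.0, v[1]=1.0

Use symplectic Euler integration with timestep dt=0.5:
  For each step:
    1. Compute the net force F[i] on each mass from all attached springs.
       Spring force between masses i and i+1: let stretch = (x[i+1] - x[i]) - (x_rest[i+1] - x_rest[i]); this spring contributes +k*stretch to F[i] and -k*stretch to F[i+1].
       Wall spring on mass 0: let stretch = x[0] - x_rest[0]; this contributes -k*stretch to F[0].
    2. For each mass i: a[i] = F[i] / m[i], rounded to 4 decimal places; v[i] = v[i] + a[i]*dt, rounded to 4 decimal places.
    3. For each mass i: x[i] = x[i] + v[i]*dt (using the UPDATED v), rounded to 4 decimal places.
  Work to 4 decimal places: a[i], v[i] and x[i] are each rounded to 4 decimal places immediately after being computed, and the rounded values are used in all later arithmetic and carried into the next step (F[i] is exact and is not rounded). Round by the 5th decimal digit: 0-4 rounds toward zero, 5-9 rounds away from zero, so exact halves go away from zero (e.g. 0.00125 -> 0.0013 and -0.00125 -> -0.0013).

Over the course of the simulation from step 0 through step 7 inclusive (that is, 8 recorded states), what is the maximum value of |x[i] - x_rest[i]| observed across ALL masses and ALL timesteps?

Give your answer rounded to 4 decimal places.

Answer: 2.3750

Derivation:
Step 0: x=[4.0000 12.0000] v=[0.0000 1.0000]
Step 1: x=[6.0000 9.5000] v=[4.0000 -5.0000]
Step 2: x=[6.7500 8.5000] v=[1.5000 -2.0000]
Step 3: x=[5.0000 10.7500] v=[-3.5000 4.5000]
Step 4: x=[3.6250 12.2500] v=[-2.7500 3.0000]
Step 5: x=[4.7500 10.1250] v=[2.2500 -4.2500]
Step 6: x=[6.1875 7.6250] v=[2.8750 -5.0000]
Step 7: x=[5.2500 8.6875] v=[-1.8750 2.1250]
Max displacement = 2.3750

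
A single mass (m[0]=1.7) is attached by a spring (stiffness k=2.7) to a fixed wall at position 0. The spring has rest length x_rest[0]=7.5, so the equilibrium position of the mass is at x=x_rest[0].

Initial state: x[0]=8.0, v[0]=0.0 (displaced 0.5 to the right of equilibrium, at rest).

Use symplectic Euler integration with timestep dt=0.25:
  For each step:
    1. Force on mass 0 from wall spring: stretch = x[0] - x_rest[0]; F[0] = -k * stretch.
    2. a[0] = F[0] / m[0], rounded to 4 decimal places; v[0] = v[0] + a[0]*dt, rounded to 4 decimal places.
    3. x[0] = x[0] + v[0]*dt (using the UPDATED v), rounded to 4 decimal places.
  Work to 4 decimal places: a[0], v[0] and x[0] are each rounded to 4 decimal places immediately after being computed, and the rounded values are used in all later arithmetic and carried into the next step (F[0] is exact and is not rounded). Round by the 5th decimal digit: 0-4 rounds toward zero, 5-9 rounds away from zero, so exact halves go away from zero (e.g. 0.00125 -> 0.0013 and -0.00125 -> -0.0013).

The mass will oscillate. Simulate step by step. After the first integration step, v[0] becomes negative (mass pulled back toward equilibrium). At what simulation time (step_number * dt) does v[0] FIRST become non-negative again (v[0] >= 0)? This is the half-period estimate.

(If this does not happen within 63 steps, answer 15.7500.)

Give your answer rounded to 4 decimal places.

Answer: 2.5000

Derivation:
Step 0: x=[8.0000] v=[0.0000]
Step 1: x=[7.9504] v=[-0.1985]
Step 2: x=[7.8561] v=[-0.3773]
Step 3: x=[7.7264] v=[-0.5187]
Step 4: x=[7.5743] v=[-0.6086]
Step 5: x=[7.4148] v=[-0.6381]
Step 6: x=[7.2637] v=[-0.6043]
Step 7: x=[7.1361] v=[-0.5105]
Step 8: x=[7.0446] v=[-0.3660]
Step 9: x=[6.9983] v=[-0.1852]
Step 10: x=[7.0018] v=[0.0140]
First v>=0 after going negative at step 10, time=2.5000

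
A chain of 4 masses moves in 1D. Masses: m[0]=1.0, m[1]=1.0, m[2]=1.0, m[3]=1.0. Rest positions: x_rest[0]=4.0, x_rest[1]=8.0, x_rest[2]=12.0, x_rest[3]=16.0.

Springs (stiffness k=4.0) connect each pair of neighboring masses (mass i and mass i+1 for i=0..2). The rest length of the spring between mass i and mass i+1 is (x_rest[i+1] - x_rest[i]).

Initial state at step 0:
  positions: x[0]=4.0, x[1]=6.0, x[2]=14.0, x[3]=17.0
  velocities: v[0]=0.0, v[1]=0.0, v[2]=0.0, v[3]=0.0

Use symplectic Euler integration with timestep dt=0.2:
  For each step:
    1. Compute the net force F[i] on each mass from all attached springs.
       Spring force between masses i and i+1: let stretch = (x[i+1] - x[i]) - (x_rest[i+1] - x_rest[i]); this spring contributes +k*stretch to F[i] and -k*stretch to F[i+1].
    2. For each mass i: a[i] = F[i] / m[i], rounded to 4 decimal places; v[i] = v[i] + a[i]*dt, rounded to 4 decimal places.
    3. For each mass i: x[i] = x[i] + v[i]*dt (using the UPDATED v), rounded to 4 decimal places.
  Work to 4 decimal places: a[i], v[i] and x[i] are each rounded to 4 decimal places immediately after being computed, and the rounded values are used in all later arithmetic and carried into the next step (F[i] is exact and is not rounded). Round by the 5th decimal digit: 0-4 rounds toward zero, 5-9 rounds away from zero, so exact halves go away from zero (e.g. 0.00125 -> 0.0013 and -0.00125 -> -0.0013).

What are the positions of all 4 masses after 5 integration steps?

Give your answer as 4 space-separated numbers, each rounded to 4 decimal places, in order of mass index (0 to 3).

Answer: 3.7706 9.4262 11.5950 16.2081

Derivation:
Step 0: x=[4.0000 6.0000 14.0000 17.0000] v=[0.0000 0.0000 0.0000 0.0000]
Step 1: x=[3.6800 6.9600 13.2000 17.1600] v=[-1.6000 4.8000 -4.0000 0.8000]
Step 2: x=[3.2448 8.3936 12.0352 17.3264] v=[-2.1760 7.1680 -5.8240 0.8320]
Step 3: x=[2.9934 9.5860 11.1343 17.2862] v=[-1.2570 5.9622 -4.5043 -0.2010]
Step 4: x=[3.1568 9.9714 10.9700 16.9017] v=[0.8171 1.9268 -0.8214 -1.9225]
Step 5: x=[3.7706 9.4262 11.5950 16.2081] v=[3.0688 -2.7260 3.1251 -3.4679]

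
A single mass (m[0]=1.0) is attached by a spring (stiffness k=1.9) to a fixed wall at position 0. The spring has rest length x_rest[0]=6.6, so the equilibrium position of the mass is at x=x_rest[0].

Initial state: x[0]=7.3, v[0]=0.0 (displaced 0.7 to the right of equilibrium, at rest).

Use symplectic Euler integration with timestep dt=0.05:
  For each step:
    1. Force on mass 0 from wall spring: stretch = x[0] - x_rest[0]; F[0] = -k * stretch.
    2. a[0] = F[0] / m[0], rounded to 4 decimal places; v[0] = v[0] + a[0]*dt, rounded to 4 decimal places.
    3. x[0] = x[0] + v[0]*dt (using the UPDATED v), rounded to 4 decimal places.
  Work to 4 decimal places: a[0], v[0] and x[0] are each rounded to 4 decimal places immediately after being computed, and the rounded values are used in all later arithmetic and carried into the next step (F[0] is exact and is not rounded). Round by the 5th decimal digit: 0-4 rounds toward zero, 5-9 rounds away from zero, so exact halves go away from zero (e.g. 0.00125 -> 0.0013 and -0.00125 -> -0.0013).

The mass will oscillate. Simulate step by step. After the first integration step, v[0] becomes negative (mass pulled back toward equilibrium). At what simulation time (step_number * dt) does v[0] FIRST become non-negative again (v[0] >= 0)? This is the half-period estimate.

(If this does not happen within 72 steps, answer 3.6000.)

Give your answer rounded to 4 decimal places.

Answer: 2.3000

Derivation:
Step 0: x=[7.3000] v=[0.0000]
Step 1: x=[7.2967] v=[-0.0665]
Step 2: x=[7.2901] v=[-0.1327]
Step 3: x=[7.2802] v=[-0.1983]
Step 4: x=[7.2671] v=[-0.2629]
Step 5: x=[7.2508] v=[-0.3263]
Step 6: x=[7.2314] v=[-0.3881]
Step 7: x=[7.2090] v=[-0.4481]
Step 8: x=[7.1837] v=[-0.5060]
Step 9: x=[7.1556] v=[-0.5615]
Step 10: x=[7.1249] v=[-0.6143]
Step 11: x=[7.0917] v=[-0.6642]
Step 12: x=[7.0562] v=[-0.7109]
Step 13: x=[7.0185] v=[-0.7542]
Step 14: x=[6.9788] v=[-0.7940]
Step 15: x=[6.9373] v=[-0.8300]
Step 16: x=[6.8942] v=[-0.8620]
Step 17: x=[6.8497] v=[-0.8900]
Step 18: x=[6.8040] v=[-0.9137]
Step 19: x=[6.7573] v=[-0.9331]
Step 20: x=[6.7099] v=[-0.9480]
Step 21: x=[6.6620] v=[-0.9584]
Step 22: x=[6.6138] v=[-0.9643]
Step 23: x=[6.5655] v=[-0.9656]
Step 24: x=[6.5174] v=[-0.9623]
Step 25: x=[6.4697] v=[-0.9545]
Step 26: x=[6.4226] v=[-0.9421]
Step 27: x=[6.3763] v=[-0.9252]
Step 28: x=[6.3311] v=[-0.9040]
Step 29: x=[6.2872] v=[-0.8785]
Step 30: x=[6.2448] v=[-0.8488]
Step 31: x=[6.2040] v=[-0.8151]
Step 32: x=[6.1651] v=[-0.7775]
Step 33: x=[6.1283] v=[-0.7362]
Step 34: x=[6.0937] v=[-0.6914]
Step 35: x=[6.0615] v=[-0.6433]
Step 36: x=[6.0319] v=[-0.5921]
Step 37: x=[6.0050] v=[-0.5381]
Step 38: x=[5.9809] v=[-0.4816]
Step 39: x=[5.9598] v=[-0.4228]
Step 40: x=[5.9417] v=[-0.3620]
Step 41: x=[5.9267] v=[-0.2995]
Step 42: x=[5.9149] v=[-0.2355]
Step 43: x=[5.9064] v=[-0.1704]
Step 44: x=[5.9012] v=[-0.1045]
Step 45: x=[5.8993] v=[-0.0381]
Step 46: x=[5.9007] v=[0.0285]
First v>=0 after going negative at step 46, time=2.3000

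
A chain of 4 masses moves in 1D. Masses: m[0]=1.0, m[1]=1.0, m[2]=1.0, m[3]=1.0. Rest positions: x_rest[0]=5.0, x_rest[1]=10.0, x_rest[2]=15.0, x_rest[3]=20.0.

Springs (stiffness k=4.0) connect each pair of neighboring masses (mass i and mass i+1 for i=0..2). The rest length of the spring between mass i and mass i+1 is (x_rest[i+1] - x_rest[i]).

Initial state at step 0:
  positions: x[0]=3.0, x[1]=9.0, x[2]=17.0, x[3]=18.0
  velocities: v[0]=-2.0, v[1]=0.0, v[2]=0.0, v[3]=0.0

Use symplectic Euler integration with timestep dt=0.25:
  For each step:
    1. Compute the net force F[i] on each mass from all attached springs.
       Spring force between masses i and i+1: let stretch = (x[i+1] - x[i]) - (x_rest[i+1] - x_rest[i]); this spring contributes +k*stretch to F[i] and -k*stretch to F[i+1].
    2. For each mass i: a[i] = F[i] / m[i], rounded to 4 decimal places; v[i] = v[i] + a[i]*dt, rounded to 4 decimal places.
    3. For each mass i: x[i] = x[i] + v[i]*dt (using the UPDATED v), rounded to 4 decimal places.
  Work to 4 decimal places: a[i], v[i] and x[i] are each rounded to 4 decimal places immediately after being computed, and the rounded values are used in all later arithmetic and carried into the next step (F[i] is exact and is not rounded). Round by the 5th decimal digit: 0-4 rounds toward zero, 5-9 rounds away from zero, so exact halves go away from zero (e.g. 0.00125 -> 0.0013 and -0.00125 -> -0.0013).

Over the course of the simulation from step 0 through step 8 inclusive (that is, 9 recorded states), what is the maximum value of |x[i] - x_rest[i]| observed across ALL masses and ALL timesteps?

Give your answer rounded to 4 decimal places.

Step 0: x=[3.0000 9.0000 17.0000 18.0000] v=[-2.0000 0.0000 0.0000 0.0000]
Step 1: x=[2.7500 9.5000 15.2500 19.0000] v=[-1.0000 2.0000 -7.0000 4.0000]
Step 2: x=[2.9375 9.7500 13.0000 20.3125] v=[0.7500 1.0000 -9.0000 5.2500]
Step 3: x=[3.5781 9.1094 11.7656 21.0469] v=[2.5625 -2.5625 -4.9375 2.9375]
Step 4: x=[4.3516 7.7500 12.1875 20.7110] v=[3.0938 -5.4376 1.6876 -1.3438]
Step 5: x=[4.7247 6.6504 13.6309 19.4942] v=[1.4922 -4.3985 5.7736 -4.8673]
Step 6: x=[4.3292 6.8145 14.7950 18.0616] v=[-1.5821 0.6563 4.6564 -5.7306]
Step 7: x=[3.3050 8.3524 14.7806 17.0623] v=[-4.0968 6.1515 -0.0575 -3.9972]
Step 8: x=[2.2927 10.2355 13.7296 16.7426] v=[-4.0494 7.5323 -4.2040 -1.2789]
Max displacement = 3.3496

Answer: 3.3496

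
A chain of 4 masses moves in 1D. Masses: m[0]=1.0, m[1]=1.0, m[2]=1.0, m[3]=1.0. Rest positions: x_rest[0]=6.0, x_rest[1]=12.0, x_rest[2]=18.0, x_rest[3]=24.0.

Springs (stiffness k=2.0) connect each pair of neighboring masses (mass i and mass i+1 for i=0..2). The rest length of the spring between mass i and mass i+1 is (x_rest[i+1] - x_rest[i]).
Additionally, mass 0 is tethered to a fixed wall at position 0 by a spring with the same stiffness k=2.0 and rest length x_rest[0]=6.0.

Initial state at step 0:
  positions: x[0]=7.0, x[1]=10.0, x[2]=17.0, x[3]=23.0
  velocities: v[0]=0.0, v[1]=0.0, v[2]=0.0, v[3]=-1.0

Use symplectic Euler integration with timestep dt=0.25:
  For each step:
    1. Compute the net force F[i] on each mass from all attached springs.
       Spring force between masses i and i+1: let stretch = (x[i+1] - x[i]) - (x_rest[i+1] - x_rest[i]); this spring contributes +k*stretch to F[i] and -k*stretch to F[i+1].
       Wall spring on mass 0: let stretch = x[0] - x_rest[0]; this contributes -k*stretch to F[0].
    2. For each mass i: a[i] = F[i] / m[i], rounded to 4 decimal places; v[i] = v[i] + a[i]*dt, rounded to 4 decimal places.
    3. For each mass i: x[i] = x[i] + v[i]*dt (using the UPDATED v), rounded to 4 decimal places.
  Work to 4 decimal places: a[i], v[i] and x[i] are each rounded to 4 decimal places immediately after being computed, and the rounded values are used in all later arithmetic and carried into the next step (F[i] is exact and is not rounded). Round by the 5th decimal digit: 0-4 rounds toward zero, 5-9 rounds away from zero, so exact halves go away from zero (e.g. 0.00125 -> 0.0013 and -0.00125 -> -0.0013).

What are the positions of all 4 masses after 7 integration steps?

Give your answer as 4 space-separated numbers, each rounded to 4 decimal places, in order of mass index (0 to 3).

Answer: 5.4473 11.0767 17.3663 22.0871

Derivation:
Step 0: x=[7.0000 10.0000 17.0000 23.0000] v=[0.0000 0.0000 0.0000 -1.0000]
Step 1: x=[6.5000 10.5000 16.8750 22.7500] v=[-2.0000 2.0000 -0.5000 -1.0000]
Step 2: x=[5.6875 11.2969 16.6875 22.5156] v=[-3.2500 3.1875 -0.7500 -0.9375]
Step 3: x=[4.8652 12.0664 16.5547 22.3027] v=[-3.2891 3.0781 -0.5313 -0.8516]
Step 4: x=[4.3349 12.4968 16.5794 22.1213] v=[-2.1211 1.7217 0.0986 -0.7256]
Step 5: x=[4.2830 12.4173 16.7865 21.9972] v=[-0.2076 -0.3180 0.8283 -0.4966]
Step 6: x=[4.7125 11.8672 17.0988 21.9717] v=[1.7181 -2.2006 1.2491 -0.1020]
Step 7: x=[5.4473 11.0767 17.3663 22.0871] v=[2.9392 -3.1622 1.0698 0.4616]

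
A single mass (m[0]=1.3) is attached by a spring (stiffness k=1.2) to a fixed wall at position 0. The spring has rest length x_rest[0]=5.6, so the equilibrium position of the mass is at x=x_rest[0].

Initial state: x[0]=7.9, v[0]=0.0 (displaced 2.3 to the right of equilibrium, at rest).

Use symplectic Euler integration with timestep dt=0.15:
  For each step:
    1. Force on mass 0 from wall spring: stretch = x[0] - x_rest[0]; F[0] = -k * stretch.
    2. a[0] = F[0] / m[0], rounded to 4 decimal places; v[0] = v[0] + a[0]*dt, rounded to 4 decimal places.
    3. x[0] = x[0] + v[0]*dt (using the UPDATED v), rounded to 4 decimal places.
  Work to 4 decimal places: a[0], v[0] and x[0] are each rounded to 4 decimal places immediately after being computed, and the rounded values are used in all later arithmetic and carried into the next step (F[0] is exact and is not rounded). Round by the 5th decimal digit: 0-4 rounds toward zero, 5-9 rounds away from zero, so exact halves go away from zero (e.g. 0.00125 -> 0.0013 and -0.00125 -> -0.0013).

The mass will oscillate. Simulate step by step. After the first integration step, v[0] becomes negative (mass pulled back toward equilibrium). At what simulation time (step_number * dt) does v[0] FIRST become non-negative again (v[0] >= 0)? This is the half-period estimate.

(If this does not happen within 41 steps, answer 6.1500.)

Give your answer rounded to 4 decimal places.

Step 0: x=[7.9000] v=[0.0000]
Step 1: x=[7.8522] v=[-0.3185]
Step 2: x=[7.7576] v=[-0.6304]
Step 3: x=[7.6182] v=[-0.9291]
Step 4: x=[7.4369] v=[-1.2086]
Step 5: x=[7.2175] v=[-1.4629]
Step 6: x=[6.9645] v=[-1.6869]
Step 7: x=[6.6831] v=[-1.8758]
Step 8: x=[6.3792] v=[-2.0258]
Step 9: x=[6.0591] v=[-2.1337]
Step 10: x=[5.7295] v=[-2.1973]
Step 11: x=[5.3972] v=[-2.2152]
Step 12: x=[5.0691] v=[-2.1871]
Step 13: x=[4.7521] v=[-2.1136]
Step 14: x=[4.4527] v=[-1.9962]
Step 15: x=[4.1771] v=[-1.8374]
Step 16: x=[3.9310] v=[-1.6404]
Step 17: x=[3.7196] v=[-1.4093]
Step 18: x=[3.5473] v=[-1.1489]
Step 19: x=[3.4176] v=[-0.8647]
Step 20: x=[3.3332] v=[-0.5625]
Step 21: x=[3.2959] v=[-0.2486]
Step 22: x=[3.3065] v=[0.0704]
First v>=0 after going negative at step 22, time=3.3000

Answer: 3.3000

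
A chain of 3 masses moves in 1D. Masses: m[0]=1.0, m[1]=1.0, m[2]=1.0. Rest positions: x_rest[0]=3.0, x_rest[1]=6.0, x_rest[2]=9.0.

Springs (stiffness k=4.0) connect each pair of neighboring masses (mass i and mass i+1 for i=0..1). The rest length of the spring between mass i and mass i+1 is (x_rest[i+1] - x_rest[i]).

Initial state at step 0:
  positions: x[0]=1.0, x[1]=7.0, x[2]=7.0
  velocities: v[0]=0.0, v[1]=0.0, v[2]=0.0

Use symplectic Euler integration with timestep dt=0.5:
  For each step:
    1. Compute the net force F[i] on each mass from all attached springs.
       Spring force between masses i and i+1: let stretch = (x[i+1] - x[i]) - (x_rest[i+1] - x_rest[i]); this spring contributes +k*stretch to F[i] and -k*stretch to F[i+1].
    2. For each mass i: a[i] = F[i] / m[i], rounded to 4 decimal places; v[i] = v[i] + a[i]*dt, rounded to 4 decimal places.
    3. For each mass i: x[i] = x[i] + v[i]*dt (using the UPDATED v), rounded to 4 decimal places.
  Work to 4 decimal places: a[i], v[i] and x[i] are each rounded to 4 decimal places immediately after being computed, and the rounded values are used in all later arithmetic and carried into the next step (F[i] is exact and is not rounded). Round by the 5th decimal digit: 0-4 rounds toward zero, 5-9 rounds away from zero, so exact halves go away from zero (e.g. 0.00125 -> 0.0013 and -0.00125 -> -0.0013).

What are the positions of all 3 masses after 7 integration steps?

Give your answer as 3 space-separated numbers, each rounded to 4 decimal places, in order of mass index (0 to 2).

Step 0: x=[1.0000 7.0000 7.0000] v=[0.0000 0.0000 0.0000]
Step 1: x=[4.0000 1.0000 10.0000] v=[6.0000 -12.0000 6.0000]
Step 2: x=[1.0000 7.0000 7.0000] v=[-6.0000 12.0000 -6.0000]
Step 3: x=[1.0000 7.0000 7.0000] v=[0.0000 0.0000 0.0000]
Step 4: x=[4.0000 1.0000 10.0000] v=[6.0000 -12.0000 6.0000]
Step 5: x=[1.0000 7.0000 7.0000] v=[-6.0000 12.0000 -6.0000]
Step 6: x=[1.0000 7.0000 7.0000] v=[0.0000 0.0000 0.0000]
Step 7: x=[4.0000 1.0000 10.0000] v=[6.0000 -12.0000 6.0000]

Answer: 4.0000 1.0000 10.0000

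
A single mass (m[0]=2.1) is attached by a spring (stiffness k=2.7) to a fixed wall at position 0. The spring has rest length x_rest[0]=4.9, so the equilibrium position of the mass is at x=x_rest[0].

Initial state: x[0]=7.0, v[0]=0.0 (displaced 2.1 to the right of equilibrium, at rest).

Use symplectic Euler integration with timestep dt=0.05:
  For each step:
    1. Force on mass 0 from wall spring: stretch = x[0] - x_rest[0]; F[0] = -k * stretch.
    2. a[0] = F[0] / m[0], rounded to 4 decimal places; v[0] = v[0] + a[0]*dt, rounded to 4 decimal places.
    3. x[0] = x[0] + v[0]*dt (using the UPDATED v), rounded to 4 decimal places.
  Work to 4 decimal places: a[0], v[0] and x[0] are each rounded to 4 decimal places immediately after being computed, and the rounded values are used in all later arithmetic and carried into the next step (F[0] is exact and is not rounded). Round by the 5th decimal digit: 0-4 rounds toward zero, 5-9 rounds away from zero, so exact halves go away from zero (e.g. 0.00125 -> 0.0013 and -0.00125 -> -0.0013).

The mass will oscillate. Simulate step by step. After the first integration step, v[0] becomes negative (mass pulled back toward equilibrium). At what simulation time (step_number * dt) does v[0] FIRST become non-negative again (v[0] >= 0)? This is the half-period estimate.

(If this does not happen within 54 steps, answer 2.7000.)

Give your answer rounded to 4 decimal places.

Step 0: x=[7.0000] v=[0.0000]
Step 1: x=[6.9933] v=[-0.1350]
Step 2: x=[6.9798] v=[-0.2696]
Step 3: x=[6.9596] v=[-0.4033]
Step 4: x=[6.9328] v=[-0.5357]
Step 5: x=[6.8995] v=[-0.6664]
Step 6: x=[6.8598] v=[-0.7949]
Step 7: x=[6.8138] v=[-0.9209]
Step 8: x=[6.7616] v=[-1.0439]
Step 9: x=[6.7034] v=[-1.1636]
Step 10: x=[6.6394] v=[-1.2795]
Step 11: x=[6.5698] v=[-1.3913]
Step 12: x=[6.4949] v=[-1.4986]
Step 13: x=[6.4148] v=[-1.6011]
Step 14: x=[6.3299] v=[-1.6985]
Step 15: x=[6.2404] v=[-1.7904]
Step 16: x=[6.1466] v=[-1.8766]
Step 17: x=[6.0488] v=[-1.9567]
Step 18: x=[5.9473] v=[-2.0306]
Step 19: x=[5.8424] v=[-2.0979]
Step 20: x=[5.7345] v=[-2.1585]
Step 21: x=[5.6239] v=[-2.2121]
Step 22: x=[5.5110] v=[-2.2586]
Step 23: x=[5.3961] v=[-2.2979]
Step 24: x=[5.2796] v=[-2.3298]
Step 25: x=[5.1619] v=[-2.3542]
Step 26: x=[5.0434] v=[-2.3710]
Step 27: x=[4.9244] v=[-2.3802]
Step 28: x=[4.8053] v=[-2.3818]
Step 29: x=[4.6865] v=[-2.3757]
Step 30: x=[4.5684] v=[-2.3620]
Step 31: x=[4.4514] v=[-2.3407]
Step 32: x=[4.3358] v=[-2.3119]
Step 33: x=[4.2220] v=[-2.2756]
Step 34: x=[4.1104] v=[-2.2320]
Step 35: x=[4.0013] v=[-2.1812]
Step 36: x=[3.8951] v=[-2.1234]
Step 37: x=[3.7922] v=[-2.0588]
Step 38: x=[3.6928] v=[-1.9876]
Step 39: x=[3.5973] v=[-1.9100]
Step 40: x=[3.5060] v=[-1.8263]
Step 41: x=[3.4192] v=[-1.7367]
Step 42: x=[3.3371] v=[-1.6415]
Step 43: x=[3.2601] v=[-1.5410]
Step 44: x=[3.1883] v=[-1.4356]
Step 45: x=[3.1220] v=[-1.3256]
Step 46: x=[3.0614] v=[-1.2113]
Step 47: x=[3.0067] v=[-1.0931]
Step 48: x=[2.9581] v=[-0.9714]
Step 49: x=[2.9158] v=[-0.8466]
Step 50: x=[2.8799] v=[-0.7190]
Step 51: x=[2.8504] v=[-0.5891]
Step 52: x=[2.8275] v=[-0.4573]
Step 53: x=[2.8113] v=[-0.3241]
Step 54: x=[2.8018] v=[-0.1898]
v[0] did not become non-negative within 54 steps; using fallback time=2.7000

Answer: 2.7000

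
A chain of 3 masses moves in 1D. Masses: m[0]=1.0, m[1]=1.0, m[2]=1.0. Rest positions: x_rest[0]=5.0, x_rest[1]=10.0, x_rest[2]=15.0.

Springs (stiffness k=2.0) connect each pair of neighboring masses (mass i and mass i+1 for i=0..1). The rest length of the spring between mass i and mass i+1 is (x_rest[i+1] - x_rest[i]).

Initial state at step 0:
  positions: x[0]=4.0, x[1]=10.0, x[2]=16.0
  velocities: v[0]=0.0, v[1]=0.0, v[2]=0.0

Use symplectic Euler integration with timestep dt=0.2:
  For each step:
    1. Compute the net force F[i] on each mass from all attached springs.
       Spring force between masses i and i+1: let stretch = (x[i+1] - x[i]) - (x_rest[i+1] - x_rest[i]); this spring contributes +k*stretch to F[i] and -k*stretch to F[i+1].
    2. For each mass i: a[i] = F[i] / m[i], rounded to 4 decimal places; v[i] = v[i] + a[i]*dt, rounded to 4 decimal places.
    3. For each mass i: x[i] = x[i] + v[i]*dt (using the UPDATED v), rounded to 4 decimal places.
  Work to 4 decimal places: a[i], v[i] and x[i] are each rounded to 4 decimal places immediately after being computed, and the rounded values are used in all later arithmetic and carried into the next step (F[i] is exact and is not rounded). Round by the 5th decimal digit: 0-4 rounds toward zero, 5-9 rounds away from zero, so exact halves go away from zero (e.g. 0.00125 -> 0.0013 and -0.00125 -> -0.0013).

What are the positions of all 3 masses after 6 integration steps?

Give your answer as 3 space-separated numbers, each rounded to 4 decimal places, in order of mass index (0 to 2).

Answer: 5.2731 10.0000 14.7269

Derivation:
Step 0: x=[4.0000 10.0000 16.0000] v=[0.0000 0.0000 0.0000]
Step 1: x=[4.0800 10.0000 15.9200] v=[0.4000 0.0000 -0.4000]
Step 2: x=[4.2336 10.0000 15.7664] v=[0.7680 0.0000 -0.7680]
Step 3: x=[4.4485 10.0000 15.5515] v=[1.0746 0.0000 -1.0746]
Step 4: x=[4.7075 10.0000 15.2925] v=[1.2952 0.0000 -1.2952]
Step 5: x=[4.9899 10.0000 15.0101] v=[1.4122 0.0000 -1.4122]
Step 6: x=[5.2731 10.0000 14.7269] v=[1.4162 0.0000 -1.4162]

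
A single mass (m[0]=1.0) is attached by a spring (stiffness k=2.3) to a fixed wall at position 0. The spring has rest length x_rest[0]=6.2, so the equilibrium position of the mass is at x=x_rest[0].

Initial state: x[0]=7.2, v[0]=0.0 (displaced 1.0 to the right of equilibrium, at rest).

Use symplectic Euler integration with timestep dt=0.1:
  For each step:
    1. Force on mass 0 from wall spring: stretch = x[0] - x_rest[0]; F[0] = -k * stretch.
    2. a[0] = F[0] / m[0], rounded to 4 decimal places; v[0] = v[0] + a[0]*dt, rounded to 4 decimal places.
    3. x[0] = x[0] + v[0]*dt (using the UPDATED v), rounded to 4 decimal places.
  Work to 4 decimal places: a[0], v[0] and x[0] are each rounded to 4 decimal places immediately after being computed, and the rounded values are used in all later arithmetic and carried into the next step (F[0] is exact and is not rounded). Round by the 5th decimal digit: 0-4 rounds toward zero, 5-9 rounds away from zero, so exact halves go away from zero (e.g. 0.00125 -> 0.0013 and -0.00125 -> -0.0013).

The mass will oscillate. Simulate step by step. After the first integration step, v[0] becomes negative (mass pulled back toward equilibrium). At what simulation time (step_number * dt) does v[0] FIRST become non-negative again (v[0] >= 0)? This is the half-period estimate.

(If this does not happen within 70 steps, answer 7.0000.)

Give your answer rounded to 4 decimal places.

Step 0: x=[7.2000] v=[0.0000]
Step 1: x=[7.1770] v=[-0.2300]
Step 2: x=[7.1315] v=[-0.4547]
Step 3: x=[7.0646] v=[-0.6690]
Step 4: x=[6.9778] v=[-0.8679]
Step 5: x=[6.8731] v=[-1.0468]
Step 6: x=[6.7529] v=[-1.2016]
Step 7: x=[6.6200] v=[-1.3288]
Step 8: x=[6.4775] v=[-1.4254]
Step 9: x=[6.3286] v=[-1.4892]
Step 10: x=[6.1767] v=[-1.5188]
Step 11: x=[6.0254] v=[-1.5134]
Step 12: x=[5.8781] v=[-1.4732]
Step 13: x=[5.7382] v=[-1.3992]
Step 14: x=[5.6089] v=[-1.2930]
Step 15: x=[5.4932] v=[-1.1571]
Step 16: x=[5.3938] v=[-0.9945]
Step 17: x=[5.3129] v=[-0.8091]
Step 18: x=[5.2524] v=[-0.6051]
Step 19: x=[5.2137] v=[-0.3872]
Step 20: x=[5.1977] v=[-0.1604]
Step 21: x=[5.2047] v=[0.0701]
First v>=0 after going negative at step 21, time=2.1000

Answer: 2.1000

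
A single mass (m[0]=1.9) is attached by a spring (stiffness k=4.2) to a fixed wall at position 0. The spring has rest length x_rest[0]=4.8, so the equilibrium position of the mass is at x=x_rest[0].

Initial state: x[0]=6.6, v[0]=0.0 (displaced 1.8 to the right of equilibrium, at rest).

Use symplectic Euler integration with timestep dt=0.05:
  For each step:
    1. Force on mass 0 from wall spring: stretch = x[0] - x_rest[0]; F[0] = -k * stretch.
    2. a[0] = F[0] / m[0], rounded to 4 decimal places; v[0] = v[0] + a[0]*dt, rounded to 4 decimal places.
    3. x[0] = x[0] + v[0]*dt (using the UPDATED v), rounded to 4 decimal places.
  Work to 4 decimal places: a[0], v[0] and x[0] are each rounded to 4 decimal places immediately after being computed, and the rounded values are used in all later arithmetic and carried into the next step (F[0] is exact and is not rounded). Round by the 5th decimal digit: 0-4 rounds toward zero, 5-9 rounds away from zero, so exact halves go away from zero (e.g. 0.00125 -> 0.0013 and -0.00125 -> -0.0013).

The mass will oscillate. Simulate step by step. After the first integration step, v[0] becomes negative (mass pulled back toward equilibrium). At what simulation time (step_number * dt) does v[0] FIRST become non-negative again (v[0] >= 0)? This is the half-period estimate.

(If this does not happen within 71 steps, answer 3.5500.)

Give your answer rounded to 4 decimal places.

Step 0: x=[6.6000] v=[0.0000]
Step 1: x=[6.5901] v=[-0.1989]
Step 2: x=[6.5703] v=[-0.3968]
Step 3: x=[6.5407] v=[-0.5925]
Step 4: x=[6.5015] v=[-0.7849]
Step 5: x=[6.4529] v=[-0.9730]
Step 6: x=[6.3951] v=[-1.1557]
Step 7: x=[6.3285] v=[-1.3320]
Step 8: x=[6.2535] v=[-1.5009]
Step 9: x=[6.1704] v=[-1.6616]
Step 10: x=[6.0797] v=[-1.8131]
Step 11: x=[5.9820] v=[-1.9545]
Step 12: x=[5.8777] v=[-2.0851]
Step 13: x=[5.7675] v=[-2.2042]
Step 14: x=[5.6519] v=[-2.3111]
Step 15: x=[5.5316] v=[-2.4053]
Step 16: x=[5.4073] v=[-2.4862]
Step 17: x=[5.2796] v=[-2.5533]
Step 18: x=[5.1493] v=[-2.6063]
Step 19: x=[5.0171] v=[-2.6449]
Step 20: x=[4.8837] v=[-2.6689]
Step 21: x=[4.7498] v=[-2.6782]
Step 22: x=[4.6162] v=[-2.6727]
Step 23: x=[4.4836] v=[-2.6524]
Step 24: x=[4.3527] v=[-2.6174]
Step 25: x=[4.2243] v=[-2.5680]
Step 26: x=[4.0991] v=[-2.5044]
Step 27: x=[3.9778] v=[-2.4269]
Step 28: x=[3.8610] v=[-2.3360]
Step 29: x=[3.7494] v=[-2.2322]
Step 30: x=[3.6436] v=[-2.1161]
Step 31: x=[3.5442] v=[-1.9883]
Step 32: x=[3.4517] v=[-1.8495]
Step 33: x=[3.3667] v=[-1.7005]
Step 34: x=[3.2896] v=[-1.5421]
Step 35: x=[3.2208] v=[-1.3752]
Step 36: x=[3.1608] v=[-1.2007]
Step 37: x=[3.1098] v=[-1.0195]
Step 38: x=[3.0682] v=[-0.8327]
Step 39: x=[3.0361] v=[-0.6413]
Step 40: x=[3.0138] v=[-0.4463]
Step 41: x=[3.0014] v=[-0.2489]
Step 42: x=[2.9989] v=[-0.0501]
Step 43: x=[3.0064] v=[0.1490]
First v>=0 after going negative at step 43, time=2.1500

Answer: 2.1500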